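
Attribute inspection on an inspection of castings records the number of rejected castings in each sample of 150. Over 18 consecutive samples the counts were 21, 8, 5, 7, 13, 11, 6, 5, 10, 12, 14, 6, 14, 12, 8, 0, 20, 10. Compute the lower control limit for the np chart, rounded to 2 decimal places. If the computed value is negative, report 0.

p̄ = Σdᵢ / (k·n) = 182 / (18 × 150) = 0.06741
LCL = np̄ − 3·√(np̄(1−p̄)) = 10.1111 − 3 × 3.0708 = 0.8988

0.90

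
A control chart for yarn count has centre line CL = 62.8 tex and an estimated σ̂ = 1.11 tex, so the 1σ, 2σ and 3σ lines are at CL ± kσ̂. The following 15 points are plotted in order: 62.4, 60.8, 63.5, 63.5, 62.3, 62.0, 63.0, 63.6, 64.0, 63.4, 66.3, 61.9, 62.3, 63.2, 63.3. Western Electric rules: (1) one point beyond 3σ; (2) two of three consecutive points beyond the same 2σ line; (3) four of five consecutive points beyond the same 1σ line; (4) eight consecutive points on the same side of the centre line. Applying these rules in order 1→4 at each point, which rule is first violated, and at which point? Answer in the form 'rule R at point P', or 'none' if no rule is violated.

Zone of each point (C = within 1σ̂, B = 1σ̂–2σ̂, A = 2σ̂–3σ̂, * = beyond 3σ̂; sign = side of CL): 1:-C, 2:-B, 3:+C, 4:+C, 5:-C, 6:-C, 7:+C, 8:+C, 9:+B, 10:+C, 11:+*, 12:-C, 13:-C, 14:+C, 15:+C
Rule 1 (one point beyond the 3σ limits) is satisfied at point 11.

rule 1 at point 11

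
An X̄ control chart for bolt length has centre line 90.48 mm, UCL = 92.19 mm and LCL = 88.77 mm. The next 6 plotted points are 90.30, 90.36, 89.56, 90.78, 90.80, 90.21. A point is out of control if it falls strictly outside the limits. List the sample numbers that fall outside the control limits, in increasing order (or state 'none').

All 6 points lie within [88.77, 92.19].

none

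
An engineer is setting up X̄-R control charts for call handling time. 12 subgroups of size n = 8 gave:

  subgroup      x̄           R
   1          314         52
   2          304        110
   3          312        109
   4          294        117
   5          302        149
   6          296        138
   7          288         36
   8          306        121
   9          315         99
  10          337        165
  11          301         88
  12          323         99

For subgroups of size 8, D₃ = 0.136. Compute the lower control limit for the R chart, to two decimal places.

R̄ = (52 + 110 + 109 + 117 + 149 + 138 + 36 + 121 + 99 + 165 + 88 + 99) / 12 = 1283.0000 / 12 = 106.9167
LCL_R = D₃·R̄ = 0.136 × 106.9167 = 14.5407

14.54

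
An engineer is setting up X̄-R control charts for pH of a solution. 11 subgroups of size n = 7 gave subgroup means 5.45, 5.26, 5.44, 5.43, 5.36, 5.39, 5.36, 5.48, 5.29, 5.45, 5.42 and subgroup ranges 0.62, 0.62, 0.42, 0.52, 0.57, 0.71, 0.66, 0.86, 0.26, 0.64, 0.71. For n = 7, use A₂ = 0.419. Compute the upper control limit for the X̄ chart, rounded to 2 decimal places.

5.64

X̄̄ = (5.45 + 5.26 + 5.44 + 5.43 + 5.36 + 5.39 + 5.36 + 5.48 + 5.29 + 5.45 + 5.42) / 11 = 59.3300 / 11 = 5.3936
R̄ = (0.62 + 0.62 + 0.42 + 0.52 + 0.57 + 0.71 + 0.66 + 0.86 + 0.26 + 0.64 + 0.71) / 11 = 6.5900 / 11 = 0.5991
UCL = X̄̄ + A₂·R̄ = 5.3936 + 0.419 × 0.5991 = 5.6447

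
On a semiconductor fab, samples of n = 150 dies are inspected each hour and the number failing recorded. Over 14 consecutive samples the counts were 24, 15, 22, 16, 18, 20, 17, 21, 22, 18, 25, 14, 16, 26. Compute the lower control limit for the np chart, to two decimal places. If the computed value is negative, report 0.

p̄ = Σdᵢ / (k·n) = 274 / (14 × 150) = 0.13048
LCL = np̄ − 3·√(np̄(1−p̄)) = 19.5714 − 3 × 4.1253 = 7.1956

7.20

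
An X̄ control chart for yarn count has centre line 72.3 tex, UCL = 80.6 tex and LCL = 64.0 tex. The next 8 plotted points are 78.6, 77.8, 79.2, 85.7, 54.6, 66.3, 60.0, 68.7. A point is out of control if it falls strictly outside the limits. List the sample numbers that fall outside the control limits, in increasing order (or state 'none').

4, 5, 7

Compare each point to [64.0, 80.6]: sample 4 = 85.7 > UCL; sample 5 = 54.6 < LCL; sample 7 = 60.0 < LCL.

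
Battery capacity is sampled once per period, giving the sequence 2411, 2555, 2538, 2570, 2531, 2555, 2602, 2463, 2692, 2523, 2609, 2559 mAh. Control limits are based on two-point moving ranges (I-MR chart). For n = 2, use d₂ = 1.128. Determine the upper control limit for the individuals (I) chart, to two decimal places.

2786.64

X̄ = (2411 + 2555 + 2538 + 2570 + 2531 + 2555 + 2602 + 2463 + 2692 + 2523 + 2609 + 2559) / 12 = 2550.6667
Moving ranges: 144, 17, 32, 39, 24, 47, 139, 229, 169, 86, 50; M̄R̄ = 976.0000 / 11 = 88.7273
UCL = X̄ + 3·M̄R̄/d₂ = 2550.6667 + 3 × 88.7273 / 1.128 = 2786.6435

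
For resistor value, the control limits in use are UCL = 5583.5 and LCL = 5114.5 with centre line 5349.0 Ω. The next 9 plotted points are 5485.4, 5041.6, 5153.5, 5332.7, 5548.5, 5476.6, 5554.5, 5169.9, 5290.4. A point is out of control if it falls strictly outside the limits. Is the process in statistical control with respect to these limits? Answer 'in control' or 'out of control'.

out of control

Compare each point to [5114.5, 5583.5]: sample 2 = 5041.6 < LCL.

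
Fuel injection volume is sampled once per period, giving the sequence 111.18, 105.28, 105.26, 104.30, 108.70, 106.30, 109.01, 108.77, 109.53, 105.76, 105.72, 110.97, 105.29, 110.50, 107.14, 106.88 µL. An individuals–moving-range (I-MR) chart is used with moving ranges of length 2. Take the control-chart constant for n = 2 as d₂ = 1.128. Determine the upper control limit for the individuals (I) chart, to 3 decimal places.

X̄ = (111.18 + 105.28 + 105.26 + 104.30 + 108.70 + 106.30 + 109.01 + 108.77 + 109.53 + 105.76 + 105.72 + 110.97 + 105.29 + 110.50 + 107.14 + 106.88) / 16 = 107.5369
Moving ranges: 5.90, 0.02, 0.96, 4.40, 2.40, 2.71, 0.24, 0.76, 3.77, 0.04, 5.25, 5.68, 5.21, 3.36, 0.26; M̄R̄ = 40.9600 / 15 = 2.7307
UCL = X̄ + 3·M̄R̄/d₂ = 107.5369 + 3 × 2.7307 / 1.128 = 114.7993

114.799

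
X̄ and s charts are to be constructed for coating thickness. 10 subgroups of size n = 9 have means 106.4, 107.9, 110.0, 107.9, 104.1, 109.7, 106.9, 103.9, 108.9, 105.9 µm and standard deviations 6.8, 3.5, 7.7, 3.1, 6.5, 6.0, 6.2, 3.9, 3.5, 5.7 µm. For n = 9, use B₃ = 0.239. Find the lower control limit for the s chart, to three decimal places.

1.264

s̄ = (6.8 + 3.5 + 7.7 + 3.1 + 6.5 + 6.0 + 6.2 + 3.9 + 3.5 + 5.7) / 10 = 5.2900
LCL_s = B₃·s̄ = 0.239 × 5.2900 = 1.2643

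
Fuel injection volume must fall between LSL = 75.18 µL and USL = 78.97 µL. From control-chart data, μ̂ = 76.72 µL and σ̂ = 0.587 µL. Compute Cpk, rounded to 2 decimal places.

Cpu = (USL − μ̂) / (3σ̂) = (78.97 − 76.72) / (3 × 0.587) = 1.2777; Cpl = (μ̂ − LSL) / (3σ̂) = (76.72 − 75.18) / (3 × 0.587) = 0.8745; Cpk = min(Cpu, Cpl) = 0.8745

0.87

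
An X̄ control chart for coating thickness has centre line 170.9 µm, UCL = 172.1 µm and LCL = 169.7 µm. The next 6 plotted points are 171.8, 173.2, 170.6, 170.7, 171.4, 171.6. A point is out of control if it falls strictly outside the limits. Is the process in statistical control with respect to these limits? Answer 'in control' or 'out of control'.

out of control

Compare each point to [169.7, 172.1]: sample 2 = 173.2 > UCL.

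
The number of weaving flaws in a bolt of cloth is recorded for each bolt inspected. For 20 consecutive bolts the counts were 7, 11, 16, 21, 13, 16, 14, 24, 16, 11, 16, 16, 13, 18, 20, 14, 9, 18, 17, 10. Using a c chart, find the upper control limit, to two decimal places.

26.62

c̄ = (7 + 11 + 16 + 21 + 13 + 16 + 14 + 24 + 16 + 11 + 16 + 16 + 13 + 18 + 20 + 14 + 9 + 18 + 17 + 10) / 20 = 300 / 20 = 15.0000
UCL = c̄ + 3√c̄ = 15.0000 + 3 × √15.0000 = 15.0000 + 3 × 3.8730 = 26.6190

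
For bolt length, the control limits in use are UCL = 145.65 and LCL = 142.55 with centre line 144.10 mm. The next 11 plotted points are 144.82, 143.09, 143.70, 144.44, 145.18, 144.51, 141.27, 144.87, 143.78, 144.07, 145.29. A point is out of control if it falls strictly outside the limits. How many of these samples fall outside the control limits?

1

Compare each point to [142.55, 145.65]: sample 7 = 141.27 < LCL.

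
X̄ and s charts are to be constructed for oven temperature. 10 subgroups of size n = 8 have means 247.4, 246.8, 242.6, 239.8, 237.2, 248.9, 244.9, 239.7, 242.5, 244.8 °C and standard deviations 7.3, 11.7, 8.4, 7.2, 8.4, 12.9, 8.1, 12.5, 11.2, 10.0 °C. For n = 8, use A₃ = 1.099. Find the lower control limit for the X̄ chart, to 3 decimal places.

X̄̄ = (247.4 + 246.8 + 242.6 + 239.8 + 237.2 + 248.9 + 244.9 + 239.7 + 242.5 + 244.8) / 10 = 243.4600
s̄ = (7.3 + 11.7 + 8.4 + 7.2 + 8.4 + 12.9 + 8.1 + 12.5 + 11.2 + 10.0) / 10 = 9.7700
LCL = X̄̄ − A₃·s̄ = 243.4600 − 1.099 × 9.7700 = 232.7228

232.723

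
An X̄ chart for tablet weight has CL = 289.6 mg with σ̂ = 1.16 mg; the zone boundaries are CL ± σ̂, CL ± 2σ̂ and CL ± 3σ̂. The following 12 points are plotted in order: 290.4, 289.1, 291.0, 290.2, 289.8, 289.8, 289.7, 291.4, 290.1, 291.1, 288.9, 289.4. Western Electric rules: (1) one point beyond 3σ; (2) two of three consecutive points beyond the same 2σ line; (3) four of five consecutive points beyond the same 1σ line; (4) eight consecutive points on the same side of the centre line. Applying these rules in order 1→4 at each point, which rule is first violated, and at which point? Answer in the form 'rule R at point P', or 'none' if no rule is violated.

rule 4 at point 10

Zone of each point (C = within 1σ̂, B = 1σ̂–2σ̂, A = 2σ̂–3σ̂, * = beyond 3σ̂; sign = side of CL): 1:+C, 2:-C, 3:+B, 4:+C, 5:+C, 6:+C, 7:+C, 8:+B, 9:+C, 10:+B, 11:-C, 12:-C
Rule 4 (eight consecutive points on the same side of the centre line) is satisfied at point 10.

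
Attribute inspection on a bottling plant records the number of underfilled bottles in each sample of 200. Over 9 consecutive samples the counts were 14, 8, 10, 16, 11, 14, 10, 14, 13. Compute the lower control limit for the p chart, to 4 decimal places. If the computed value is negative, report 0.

p̄ = Σdᵢ / (k·n) = 110 / (9 × 200) = 0.06111
LCL = p̄ − 3·√(p̄(1−p̄)/n) = 0.06111 − 3 × 0.01694 = 0.01030

0.0103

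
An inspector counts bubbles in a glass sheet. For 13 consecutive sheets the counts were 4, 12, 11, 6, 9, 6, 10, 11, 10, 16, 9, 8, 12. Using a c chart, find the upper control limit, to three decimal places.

18.804

c̄ = (4 + 12 + 11 + 6 + 9 + 6 + 10 + 11 + 10 + 16 + 9 + 8 + 12) / 13 = 124 / 13 = 9.5385
UCL = c̄ + 3√c̄ = 9.5385 + 3 × √9.5385 = 9.5385 + 3 × 3.0884 = 18.8038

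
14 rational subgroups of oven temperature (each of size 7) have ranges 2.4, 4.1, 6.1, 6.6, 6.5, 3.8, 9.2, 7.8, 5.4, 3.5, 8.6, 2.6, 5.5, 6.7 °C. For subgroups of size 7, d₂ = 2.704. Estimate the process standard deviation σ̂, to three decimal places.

2.082

R̄ = (2.4 + 4.1 + 6.1 + 6.6 + 6.5 + 3.8 + 9.2 + 7.8 + 5.4 + 3.5 + 8.6 + 2.6 + 5.5 + 6.7) / 14 = 5.6286
σ̂ = R̄ / d₂ = 5.6286 / 2.704 = 2.0816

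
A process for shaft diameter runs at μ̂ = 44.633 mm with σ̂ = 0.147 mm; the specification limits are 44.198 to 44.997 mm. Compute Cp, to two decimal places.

0.91

Cp = (USL − LSL) / (6σ̂) = (44.997 − 44.198) / (6 × 0.147) = 0.7990 / 0.8820 = 0.9059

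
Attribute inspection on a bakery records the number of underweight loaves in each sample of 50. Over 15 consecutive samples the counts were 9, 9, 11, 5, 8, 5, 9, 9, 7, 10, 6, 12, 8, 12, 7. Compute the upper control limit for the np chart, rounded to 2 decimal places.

p̄ = Σdᵢ / (k·n) = 127 / (15 × 50) = 0.16933
UCL = np̄ + 3·√(np̄(1−p̄)) = 8.4667 + 3 × √(8.4667×0.83067) = 8.4667 + 3 × 2.6520 = 16.4226

16.42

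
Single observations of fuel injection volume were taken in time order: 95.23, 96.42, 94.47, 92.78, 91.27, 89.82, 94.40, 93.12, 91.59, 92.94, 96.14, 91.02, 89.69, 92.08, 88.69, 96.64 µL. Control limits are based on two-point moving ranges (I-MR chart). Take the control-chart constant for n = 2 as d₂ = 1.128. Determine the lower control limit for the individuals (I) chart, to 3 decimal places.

X̄ = (95.23 + 96.42 + 94.47 + 92.78 + 91.27 + 89.82 + 94.40 + 93.12 + 91.59 + 92.94 + 96.14 + 91.02 + 89.69 + 92.08 + 88.69 + 96.64) / 16 = 92.8937
Moving ranges: 1.19, 1.95, 1.69, 1.51, 1.45, 4.58, 1.28, 1.53, 1.35, 3.20, 5.12, 1.33, 2.39, 3.39, 7.95; M̄R̄ = 39.9100 / 15 = 2.6607
LCL = X̄ − 3·M̄R̄/d₂ = 92.8937 − 3 × 2.6607 / 1.128 = 85.8175

85.818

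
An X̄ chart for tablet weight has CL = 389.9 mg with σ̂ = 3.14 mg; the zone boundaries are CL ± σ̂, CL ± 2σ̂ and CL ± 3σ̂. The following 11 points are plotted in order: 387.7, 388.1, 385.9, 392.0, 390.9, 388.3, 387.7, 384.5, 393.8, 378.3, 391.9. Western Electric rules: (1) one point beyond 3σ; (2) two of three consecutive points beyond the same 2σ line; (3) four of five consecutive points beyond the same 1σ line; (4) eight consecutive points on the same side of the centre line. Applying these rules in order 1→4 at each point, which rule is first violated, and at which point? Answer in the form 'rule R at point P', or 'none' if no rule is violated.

rule 1 at point 10

Zone of each point (C = within 1σ̂, B = 1σ̂–2σ̂, A = 2σ̂–3σ̂, * = beyond 3σ̂; sign = side of CL): 1:-C, 2:-C, 3:-B, 4:+C, 5:+C, 6:-C, 7:-C, 8:-B, 9:+B, 10:-*, 11:+C
Rule 1 (one point beyond the 3σ limits) is satisfied at point 10.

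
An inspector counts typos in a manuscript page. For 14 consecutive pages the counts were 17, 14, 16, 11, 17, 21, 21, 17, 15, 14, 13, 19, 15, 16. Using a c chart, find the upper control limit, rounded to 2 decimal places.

c̄ = (17 + 14 + 16 + 11 + 17 + 21 + 21 + 17 + 15 + 14 + 13 + 19 + 15 + 16) / 14 = 226 / 14 = 16.1429
UCL = c̄ + 3√c̄ = 16.1429 + 3 × √16.1429 = 16.1429 + 3 × 4.0178 = 28.1963

28.20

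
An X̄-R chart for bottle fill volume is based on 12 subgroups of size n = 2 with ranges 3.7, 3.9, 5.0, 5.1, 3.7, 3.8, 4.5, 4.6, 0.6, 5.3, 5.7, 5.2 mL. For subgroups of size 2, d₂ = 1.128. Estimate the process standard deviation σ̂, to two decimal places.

R̄ = (3.7 + 3.9 + 5.0 + 5.1 + 3.7 + 3.8 + 4.5 + 4.6 + 0.6 + 5.3 + 5.7 + 5.2) / 12 = 4.2583
σ̂ = R̄ / d₂ = 4.2583 / 1.128 = 3.7751

3.78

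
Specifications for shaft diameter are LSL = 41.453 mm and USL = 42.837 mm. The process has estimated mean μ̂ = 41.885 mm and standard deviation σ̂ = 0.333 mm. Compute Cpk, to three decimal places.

0.432

Cpu = (USL − μ̂) / (3σ̂) = (42.837 − 41.885) / (3 × 0.333) = 0.9530; Cpl = (μ̂ − LSL) / (3σ̂) = (41.885 − 41.453) / (3 × 0.333) = 0.4324; Cpk = min(Cpu, Cpl) = 0.4324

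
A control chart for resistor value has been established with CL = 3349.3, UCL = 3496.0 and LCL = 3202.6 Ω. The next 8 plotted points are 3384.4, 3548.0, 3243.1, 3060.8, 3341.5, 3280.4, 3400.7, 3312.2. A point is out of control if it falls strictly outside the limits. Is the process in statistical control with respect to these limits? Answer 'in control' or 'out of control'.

Compare each point to [3202.6, 3496.0]: sample 2 = 3548.0 > UCL; sample 4 = 3060.8 < LCL.

out of control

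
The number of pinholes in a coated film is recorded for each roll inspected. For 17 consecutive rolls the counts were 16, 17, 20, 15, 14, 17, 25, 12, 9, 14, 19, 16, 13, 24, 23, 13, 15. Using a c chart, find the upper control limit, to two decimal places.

28.81

c̄ = (16 + 17 + 20 + 15 + 14 + 17 + 25 + 12 + 9 + 14 + 19 + 16 + 13 + 24 + 23 + 13 + 15) / 17 = 282 / 17 = 16.5882
UCL = c̄ + 3√c̄ = 16.5882 + 3 × √16.5882 = 16.5882 + 3 × 4.0729 = 28.8068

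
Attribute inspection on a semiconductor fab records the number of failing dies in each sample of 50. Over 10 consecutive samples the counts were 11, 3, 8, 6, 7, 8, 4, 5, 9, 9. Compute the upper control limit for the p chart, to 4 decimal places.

0.2872

p̄ = Σdᵢ / (k·n) = 70 / (10 × 50) = 0.14000
UCL = p̄ + 3·√(p̄(1−p̄)/n) = 0.14000 + 3 × √(0.14000×0.86000/50) = 0.14000 + 3 × 0.04907 = 0.28721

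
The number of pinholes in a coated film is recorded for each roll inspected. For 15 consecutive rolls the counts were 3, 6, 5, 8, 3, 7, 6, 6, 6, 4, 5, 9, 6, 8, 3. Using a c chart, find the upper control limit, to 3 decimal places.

c̄ = (3 + 6 + 5 + 8 + 3 + 7 + 6 + 6 + 6 + 4 + 5 + 9 + 6 + 8 + 3) / 15 = 85 / 15 = 5.6667
UCL = c̄ + 3√c̄ = 5.6667 + 3 × √5.6667 = 5.6667 + 3 × 2.3805 = 12.8081

12.808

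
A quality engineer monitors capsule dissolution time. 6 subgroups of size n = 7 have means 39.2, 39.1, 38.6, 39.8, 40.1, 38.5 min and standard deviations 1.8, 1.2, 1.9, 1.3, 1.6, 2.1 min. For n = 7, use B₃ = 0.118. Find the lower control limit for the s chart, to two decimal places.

s̄ = (1.8 + 1.2 + 1.9 + 1.3 + 1.6 + 2.1) / 6 = 1.6500
LCL_s = B₃·s̄ = 0.118 × 1.6500 = 0.1947

0.19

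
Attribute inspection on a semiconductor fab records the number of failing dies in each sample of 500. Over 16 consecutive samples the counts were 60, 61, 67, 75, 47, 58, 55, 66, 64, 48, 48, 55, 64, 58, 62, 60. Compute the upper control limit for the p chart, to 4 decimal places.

0.1619

p̄ = Σdᵢ / (k·n) = 948 / (16 × 500) = 0.11850
UCL = p̄ + 3·√(p̄(1−p̄)/n) = 0.11850 + 3 × √(0.11850×0.88150/500) = 0.11850 + 3 × 0.01445 = 0.16186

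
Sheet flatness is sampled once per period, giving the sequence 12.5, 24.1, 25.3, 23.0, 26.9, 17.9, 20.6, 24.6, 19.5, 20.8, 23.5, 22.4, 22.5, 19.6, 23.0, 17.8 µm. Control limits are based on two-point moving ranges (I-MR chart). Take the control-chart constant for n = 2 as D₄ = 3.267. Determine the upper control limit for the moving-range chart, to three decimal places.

Moving ranges: 11.6, 1.2, 2.3, 3.9, 9.0, 2.7, 4.0, 5.1, 1.3, 2.7, 1.1, 0.1, 2.9, 3.4, 5.2; M̄R̄ = 56.5000 / 15 = 3.7667
UCL_MR = D₄·M̄R̄ = 3.267 × 3.7667 = 12.3057

12.306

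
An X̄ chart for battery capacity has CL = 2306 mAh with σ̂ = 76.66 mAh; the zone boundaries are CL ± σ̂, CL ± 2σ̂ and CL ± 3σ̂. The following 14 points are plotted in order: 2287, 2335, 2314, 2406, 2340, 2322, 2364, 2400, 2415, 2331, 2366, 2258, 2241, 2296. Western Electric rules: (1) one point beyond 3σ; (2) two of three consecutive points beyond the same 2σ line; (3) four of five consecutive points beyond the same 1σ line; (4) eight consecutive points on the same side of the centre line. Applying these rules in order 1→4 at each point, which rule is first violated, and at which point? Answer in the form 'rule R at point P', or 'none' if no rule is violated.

rule 4 at point 9

Zone of each point (C = within 1σ̂, B = 1σ̂–2σ̂, A = 2σ̂–3σ̂, * = beyond 3σ̂; sign = side of CL): 1:-C, 2:+C, 3:+C, 4:+B, 5:+C, 6:+C, 7:+C, 8:+B, 9:+B, 10:+C, 11:+C, 12:-C, 13:-C, 14:-C
Rule 4 (eight consecutive points on the same side of the centre line) is satisfied at point 9.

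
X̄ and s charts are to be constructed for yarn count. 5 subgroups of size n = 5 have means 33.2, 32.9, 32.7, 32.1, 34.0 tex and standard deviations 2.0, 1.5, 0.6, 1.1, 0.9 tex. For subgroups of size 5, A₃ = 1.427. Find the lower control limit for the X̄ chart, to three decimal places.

31.239

X̄̄ = (33.2 + 32.9 + 32.7 + 32.1 + 34.0) / 5 = 32.9800
s̄ = (2.0 + 1.5 + 0.6 + 1.1 + 0.9) / 5 = 1.2200
LCL = X̄̄ − A₃·s̄ = 32.9800 − 1.427 × 1.2200 = 31.2391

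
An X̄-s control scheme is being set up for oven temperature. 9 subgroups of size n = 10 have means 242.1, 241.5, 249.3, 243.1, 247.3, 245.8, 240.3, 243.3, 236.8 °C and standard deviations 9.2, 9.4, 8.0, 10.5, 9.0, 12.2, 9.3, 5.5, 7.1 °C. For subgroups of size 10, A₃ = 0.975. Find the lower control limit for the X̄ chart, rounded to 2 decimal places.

X̄̄ = (242.1 + 241.5 + 249.3 + 243.1 + 247.3 + 245.8 + 240.3 + 243.3 + 236.8) / 9 = 243.2778
s̄ = (9.2 + 9.4 + 8.0 + 10.5 + 9.0 + 12.2 + 9.3 + 5.5 + 7.1) / 9 = 8.9111
LCL = X̄̄ − A₃·s̄ = 243.2778 − 0.975 × 8.9111 = 234.5894

234.59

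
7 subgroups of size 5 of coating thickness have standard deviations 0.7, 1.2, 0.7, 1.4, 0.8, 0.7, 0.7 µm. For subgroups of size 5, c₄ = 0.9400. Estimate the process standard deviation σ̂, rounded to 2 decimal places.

s̄ = (0.7 + 1.2 + 0.7 + 1.4 + 0.8 + 0.7 + 0.7) / 7 = 0.8857
σ̂ = s̄ / c₄ = 0.8857 / 0.9400 = 0.9422

0.94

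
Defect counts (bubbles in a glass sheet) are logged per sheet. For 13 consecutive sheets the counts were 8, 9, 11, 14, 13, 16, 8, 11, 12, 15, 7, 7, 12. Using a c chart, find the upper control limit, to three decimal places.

20.950

c̄ = (8 + 9 + 11 + 14 + 13 + 16 + 8 + 11 + 12 + 15 + 7 + 7 + 12) / 13 = 143 / 13 = 11.0000
UCL = c̄ + 3√c̄ = 11.0000 + 3 × √11.0000 = 11.0000 + 3 × 3.3166 = 20.9499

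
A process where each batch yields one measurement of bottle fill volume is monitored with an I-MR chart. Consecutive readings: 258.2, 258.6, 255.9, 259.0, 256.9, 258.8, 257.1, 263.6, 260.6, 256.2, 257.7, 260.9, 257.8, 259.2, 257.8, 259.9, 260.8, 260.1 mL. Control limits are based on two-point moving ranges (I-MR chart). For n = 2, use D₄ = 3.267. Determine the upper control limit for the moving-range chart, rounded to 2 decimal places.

Moving ranges: 0.4, 2.7, 3.1, 2.1, 1.9, 1.7, 6.5, 3.0, 4.4, 1.5, 3.2, 3.1, 1.4, 1.4, 2.1, 0.9, 0.7; M̄R̄ = 40.1000 / 17 = 2.3588
UCL_MR = D₄·M̄R̄ = 3.267 × 2.3588 = 7.7063

7.71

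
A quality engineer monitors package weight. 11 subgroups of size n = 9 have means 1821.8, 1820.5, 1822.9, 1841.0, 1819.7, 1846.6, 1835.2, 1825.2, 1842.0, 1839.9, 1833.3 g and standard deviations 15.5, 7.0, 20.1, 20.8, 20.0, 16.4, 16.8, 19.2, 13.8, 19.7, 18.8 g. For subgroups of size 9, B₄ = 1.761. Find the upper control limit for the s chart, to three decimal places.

30.113

s̄ = (15.5 + 7.0 + 20.1 + 20.8 + 20.0 + 16.4 + 16.8 + 19.2 + 13.8 + 19.7 + 18.8) / 11 = 17.1000
UCL_s = B₄·s̄ = 1.761 × 17.1000 = 30.1131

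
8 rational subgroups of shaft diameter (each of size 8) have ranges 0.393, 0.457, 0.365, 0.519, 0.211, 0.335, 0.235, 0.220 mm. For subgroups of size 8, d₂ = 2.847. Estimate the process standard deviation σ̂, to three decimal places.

R̄ = (0.393 + 0.457 + 0.365 + 0.519 + 0.211 + 0.335 + 0.235 + 0.220) / 8 = 0.3419
σ̂ = R̄ / d₂ = 0.3419 / 2.847 = 0.1201

0.120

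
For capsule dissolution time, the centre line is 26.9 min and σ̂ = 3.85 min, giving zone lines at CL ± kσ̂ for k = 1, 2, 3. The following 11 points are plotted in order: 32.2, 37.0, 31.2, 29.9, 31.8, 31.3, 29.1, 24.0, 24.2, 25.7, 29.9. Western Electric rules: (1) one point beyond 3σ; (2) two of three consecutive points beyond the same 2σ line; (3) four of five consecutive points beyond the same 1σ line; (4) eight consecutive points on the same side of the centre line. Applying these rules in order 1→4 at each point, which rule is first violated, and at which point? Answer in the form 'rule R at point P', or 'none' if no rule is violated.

rule 3 at point 5

Zone of each point (C = within 1σ̂, B = 1σ̂–2σ̂, A = 2σ̂–3σ̂, * = beyond 3σ̂; sign = side of CL): 1:+B, 2:+A, 3:+B, 4:+C, 5:+B, 6:+B, 7:+C, 8:-C, 9:-C, 10:-C, 11:+C
Rule 3 (four of five consecutive points beyond the same 1σ limit) is satisfied at point 5.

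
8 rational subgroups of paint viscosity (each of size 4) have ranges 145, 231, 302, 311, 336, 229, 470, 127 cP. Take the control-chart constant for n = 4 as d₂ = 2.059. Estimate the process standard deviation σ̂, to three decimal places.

130.585

R̄ = (145 + 231 + 302 + 311 + 336 + 229 + 470 + 127) / 8 = 268.8750
σ̂ = R̄ / d₂ = 268.8750 / 2.059 = 130.5852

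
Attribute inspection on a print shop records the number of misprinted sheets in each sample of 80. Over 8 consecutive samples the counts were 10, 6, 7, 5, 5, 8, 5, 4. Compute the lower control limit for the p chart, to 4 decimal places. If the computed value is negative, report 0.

0.0000

p̄ = Σdᵢ / (k·n) = 50 / (8 × 80) = 0.07812
LCL = p̄ − 3·√(p̄(1−p̄)/n) = 0.07812 − 3 × 0.03000 = -0.01189 → 0 (negative, so LCL = 0)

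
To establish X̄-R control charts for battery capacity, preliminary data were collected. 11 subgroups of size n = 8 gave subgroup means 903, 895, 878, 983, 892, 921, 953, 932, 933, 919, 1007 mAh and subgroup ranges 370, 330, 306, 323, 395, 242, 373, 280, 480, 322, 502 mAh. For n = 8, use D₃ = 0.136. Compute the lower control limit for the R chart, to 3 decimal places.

48.503

R̄ = (370 + 330 + 306 + 323 + 395 + 242 + 373 + 280 + 480 + 322 + 502) / 11 = 3923.0000 / 11 = 356.6364
LCL_R = D₃·R̄ = 0.136 × 356.6364 = 48.5025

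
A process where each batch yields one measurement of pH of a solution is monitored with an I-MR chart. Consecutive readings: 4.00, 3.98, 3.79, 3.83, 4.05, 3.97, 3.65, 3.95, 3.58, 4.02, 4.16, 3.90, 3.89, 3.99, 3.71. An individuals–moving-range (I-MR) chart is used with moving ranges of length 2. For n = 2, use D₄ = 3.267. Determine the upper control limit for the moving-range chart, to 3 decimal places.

0.646

Moving ranges: 0.02, 0.19, 0.04, 0.22, 0.08, 0.32, 0.30, 0.37, 0.44, 0.14, 0.26, 0.01, 0.10, 0.28; M̄R̄ = 2.7700 / 14 = 0.1979
UCL_MR = D₄·M̄R̄ = 3.267 × 0.1979 = 0.6464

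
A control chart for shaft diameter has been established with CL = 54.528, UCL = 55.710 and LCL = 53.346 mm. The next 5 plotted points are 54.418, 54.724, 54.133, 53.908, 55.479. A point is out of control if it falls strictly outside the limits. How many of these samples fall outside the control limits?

All 5 points lie within [53.346, 55.710].

0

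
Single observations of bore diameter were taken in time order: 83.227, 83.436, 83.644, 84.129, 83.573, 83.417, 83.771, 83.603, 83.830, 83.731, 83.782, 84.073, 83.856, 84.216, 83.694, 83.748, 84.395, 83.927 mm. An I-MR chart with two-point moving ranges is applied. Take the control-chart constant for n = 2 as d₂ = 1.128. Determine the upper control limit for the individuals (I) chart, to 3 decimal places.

84.574

X̄ = (83.227 + 83.436 + 83.644 + 84.129 + 83.573 + 83.417 + 83.771 + 83.603 + 83.830 + 83.731 + 83.782 + 84.073 + 83.856 + 84.216 + 83.694 + 83.748 + 84.395 + 83.927) / 18 = 83.7807
Moving ranges: 0.209, 0.208, 0.485, 0.556, 0.156, 0.354, 0.168, 0.227, 0.099, 0.051, 0.291, 0.217, 0.360, 0.522, 0.054, 0.647, 0.468; M̄R̄ = 5.0720 / 17 = 0.2984
UCL = X̄ + 3·M̄R̄/d₂ = 83.7807 + 3 × 0.2984 / 1.128 = 84.5742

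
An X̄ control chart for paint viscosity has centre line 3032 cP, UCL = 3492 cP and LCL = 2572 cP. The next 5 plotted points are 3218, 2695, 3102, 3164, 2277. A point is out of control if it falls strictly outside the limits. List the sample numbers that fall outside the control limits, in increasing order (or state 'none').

Compare each point to [2572, 3492]: sample 5 = 2277 < LCL.

5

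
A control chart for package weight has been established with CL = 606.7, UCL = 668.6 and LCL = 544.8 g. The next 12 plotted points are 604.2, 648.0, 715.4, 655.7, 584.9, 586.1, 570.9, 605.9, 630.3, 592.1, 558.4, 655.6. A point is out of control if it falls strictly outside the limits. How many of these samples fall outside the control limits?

Compare each point to [544.8, 668.6]: sample 3 = 715.4 > UCL.

1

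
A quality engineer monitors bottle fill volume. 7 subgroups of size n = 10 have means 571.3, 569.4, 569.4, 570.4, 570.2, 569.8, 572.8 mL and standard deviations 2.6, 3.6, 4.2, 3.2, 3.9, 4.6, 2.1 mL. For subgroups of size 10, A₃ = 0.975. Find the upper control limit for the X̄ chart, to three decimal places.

573.842

X̄̄ = (571.3 + 569.4 + 569.4 + 570.4 + 570.2 + 569.8 + 572.8) / 7 = 570.4714
s̄ = (2.6 + 3.6 + 4.2 + 3.2 + 3.9 + 4.6 + 2.1) / 7 = 3.4571
UCL = X̄̄ + A₃·s̄ = 570.4714 + 0.975 × 3.4571 = 573.8421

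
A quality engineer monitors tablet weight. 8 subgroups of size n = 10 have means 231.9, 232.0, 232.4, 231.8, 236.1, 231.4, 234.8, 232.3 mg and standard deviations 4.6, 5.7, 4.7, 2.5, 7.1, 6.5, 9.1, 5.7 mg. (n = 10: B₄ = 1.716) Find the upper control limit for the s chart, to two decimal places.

s̄ = (4.6 + 5.7 + 4.7 + 2.5 + 7.1 + 6.5 + 9.1 + 5.7) / 8 = 5.7375
UCL_s = B₄·s̄ = 1.716 × 5.7375 = 9.8455

9.85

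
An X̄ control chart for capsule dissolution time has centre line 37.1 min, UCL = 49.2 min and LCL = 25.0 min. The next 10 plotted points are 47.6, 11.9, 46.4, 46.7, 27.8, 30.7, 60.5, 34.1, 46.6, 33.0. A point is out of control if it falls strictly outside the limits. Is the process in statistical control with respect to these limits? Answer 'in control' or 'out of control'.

Compare each point to [25.0, 49.2]: sample 2 = 11.9 < LCL; sample 7 = 60.5 > UCL.

out of control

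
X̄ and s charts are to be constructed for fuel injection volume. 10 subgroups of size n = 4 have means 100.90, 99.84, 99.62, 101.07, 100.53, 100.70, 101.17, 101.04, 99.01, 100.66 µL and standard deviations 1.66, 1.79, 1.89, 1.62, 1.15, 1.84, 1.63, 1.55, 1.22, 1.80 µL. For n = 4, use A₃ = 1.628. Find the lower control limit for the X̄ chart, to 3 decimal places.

X̄̄ = (100.90 + 99.84 + 99.62 + 101.07 + 100.53 + 100.70 + 101.17 + 101.04 + 99.01 + 100.66) / 10 = 100.4540
s̄ = (1.66 + 1.79 + 1.89 + 1.62 + 1.15 + 1.84 + 1.63 + 1.55 + 1.22 + 1.80) / 10 = 1.6150
LCL = X̄̄ − A₃·s̄ = 100.4540 − 1.628 × 1.6150 = 97.8248

97.825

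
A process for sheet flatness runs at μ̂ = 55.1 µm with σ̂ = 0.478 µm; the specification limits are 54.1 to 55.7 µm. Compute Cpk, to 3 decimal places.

0.418

Cpu = (USL − μ̂) / (3σ̂) = (55.7 − 55.1) / (3 × 0.478) = 0.4184; Cpl = (μ̂ − LSL) / (3σ̂) = (55.1 − 54.1) / (3 × 0.478) = 0.6974; Cpk = min(Cpu, Cpl) = 0.4184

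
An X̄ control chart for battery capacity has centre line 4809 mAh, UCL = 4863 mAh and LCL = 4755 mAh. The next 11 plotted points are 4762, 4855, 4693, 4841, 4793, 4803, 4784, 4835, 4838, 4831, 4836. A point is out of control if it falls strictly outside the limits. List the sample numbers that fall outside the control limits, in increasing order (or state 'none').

Compare each point to [4755, 4863]: sample 3 = 4693 < LCL.

3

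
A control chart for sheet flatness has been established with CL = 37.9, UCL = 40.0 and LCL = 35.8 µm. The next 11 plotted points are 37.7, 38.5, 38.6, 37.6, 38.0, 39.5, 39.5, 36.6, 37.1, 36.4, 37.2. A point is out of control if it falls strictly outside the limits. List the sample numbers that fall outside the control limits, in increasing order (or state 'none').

none

All 11 points lie within [35.8, 40.0].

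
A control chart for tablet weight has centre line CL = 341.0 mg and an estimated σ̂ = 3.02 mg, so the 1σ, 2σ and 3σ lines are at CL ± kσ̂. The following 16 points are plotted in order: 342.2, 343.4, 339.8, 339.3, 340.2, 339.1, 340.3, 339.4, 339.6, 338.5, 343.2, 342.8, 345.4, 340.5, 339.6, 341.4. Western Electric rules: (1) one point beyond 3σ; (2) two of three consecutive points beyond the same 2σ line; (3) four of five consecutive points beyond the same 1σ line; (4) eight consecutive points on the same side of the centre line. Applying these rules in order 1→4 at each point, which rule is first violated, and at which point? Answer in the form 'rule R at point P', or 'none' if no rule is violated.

Zone of each point (C = within 1σ̂, B = 1σ̂–2σ̂, A = 2σ̂–3σ̂, * = beyond 3σ̂; sign = side of CL): 1:+C, 2:+C, 3:-C, 4:-C, 5:-C, 6:-C, 7:-C, 8:-C, 9:-C, 10:-C, 11:+C, 12:+C, 13:+B, 14:-C, 15:-C, 16:+C
Rule 4 (eight consecutive points on the same side of the centre line) is satisfied at point 10.

rule 4 at point 10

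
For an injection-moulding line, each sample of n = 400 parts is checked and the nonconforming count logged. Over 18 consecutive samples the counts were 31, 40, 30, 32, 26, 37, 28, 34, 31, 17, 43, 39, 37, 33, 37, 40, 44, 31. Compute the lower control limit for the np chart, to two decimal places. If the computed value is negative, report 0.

17.18

p̄ = Σdᵢ / (k·n) = 610 / (18 × 400) = 0.08472
LCL = np̄ − 3·√(np̄(1−p̄)) = 33.8889 − 3 × 5.5694 = 17.1808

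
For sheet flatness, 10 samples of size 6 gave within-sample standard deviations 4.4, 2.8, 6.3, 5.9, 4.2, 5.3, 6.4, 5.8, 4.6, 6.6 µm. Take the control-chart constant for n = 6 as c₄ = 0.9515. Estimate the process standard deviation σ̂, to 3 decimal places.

5.497

s̄ = (4.4 + 2.8 + 6.3 + 5.9 + 4.2 + 5.3 + 6.4 + 5.8 + 4.6 + 6.6) / 10 = 5.2300
σ̂ = s̄ / c₄ = 5.2300 / 0.9515 = 5.4966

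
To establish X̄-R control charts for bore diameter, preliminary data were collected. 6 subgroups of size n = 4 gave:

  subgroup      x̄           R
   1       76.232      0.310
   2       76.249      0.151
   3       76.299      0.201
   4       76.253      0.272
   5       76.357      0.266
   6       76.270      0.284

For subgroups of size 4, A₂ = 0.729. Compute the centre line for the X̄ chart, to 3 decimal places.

76.277

X̄̄ = (76.232 + 76.249 + 76.299 + 76.253 + 76.357 + 76.270) / 6 = 457.6600 / 6 = 76.2767
CL = X̄̄ = 76.2767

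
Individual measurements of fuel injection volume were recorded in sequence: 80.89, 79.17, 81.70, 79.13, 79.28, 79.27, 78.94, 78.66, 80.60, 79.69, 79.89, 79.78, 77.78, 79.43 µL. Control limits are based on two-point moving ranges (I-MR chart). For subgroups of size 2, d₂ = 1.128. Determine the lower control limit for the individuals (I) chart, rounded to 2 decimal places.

76.64

X̄ = (80.89 + 79.17 + 81.70 + 79.13 + 79.28 + 79.27 + 78.94 + 78.66 + 80.60 + 79.69 + 79.89 + 79.78 + 77.78 + 79.43) / 14 = 79.5864
Moving ranges: 1.72, 2.53, 2.57, 0.15, 0.01, 0.33, 0.28, 1.94, 0.91, 0.20, 0.11, 2.00, 1.65; M̄R̄ = 14.4000 / 13 = 1.1077
LCL = X̄ − 3·M̄R̄/d₂ = 79.5864 − 3 × 1.1077 / 1.128 = 76.6404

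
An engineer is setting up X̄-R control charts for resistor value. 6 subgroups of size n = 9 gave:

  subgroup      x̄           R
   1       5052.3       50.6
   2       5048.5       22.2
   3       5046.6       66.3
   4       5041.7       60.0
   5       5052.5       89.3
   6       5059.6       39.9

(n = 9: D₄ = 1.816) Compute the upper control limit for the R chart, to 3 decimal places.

99.365

R̄ = (50.6 + 22.2 + 66.3 + 60.0 + 89.3 + 39.9) / 6 = 328.3000 / 6 = 54.7167
UCL_R = D₄·R̄ = 1.816 × 54.7167 = 99.3655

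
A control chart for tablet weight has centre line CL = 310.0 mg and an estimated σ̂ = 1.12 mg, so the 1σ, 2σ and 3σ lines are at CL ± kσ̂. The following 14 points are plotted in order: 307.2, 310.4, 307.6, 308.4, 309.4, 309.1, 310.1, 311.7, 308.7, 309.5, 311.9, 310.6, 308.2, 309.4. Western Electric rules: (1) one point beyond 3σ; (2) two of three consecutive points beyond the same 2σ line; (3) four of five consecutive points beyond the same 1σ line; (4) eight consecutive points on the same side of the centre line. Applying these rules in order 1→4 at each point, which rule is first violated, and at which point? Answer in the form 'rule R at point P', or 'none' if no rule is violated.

Zone of each point (C = within 1σ̂, B = 1σ̂–2σ̂, A = 2σ̂–3σ̂, * = beyond 3σ̂; sign = side of CL): 1:-A, 2:+C, 3:-A, 4:-B, 5:-C, 6:-C, 7:+C, 8:+B, 9:-B, 10:-C, 11:+B, 12:+C, 13:-B, 14:-C
Rule 2 (two of three consecutive points beyond the same 2σ limit) is satisfied at point 3.

rule 2 at point 3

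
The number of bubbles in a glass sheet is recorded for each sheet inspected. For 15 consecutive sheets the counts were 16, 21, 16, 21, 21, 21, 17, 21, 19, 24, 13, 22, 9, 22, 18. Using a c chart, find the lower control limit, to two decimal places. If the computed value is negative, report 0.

c̄ = (16 + 21 + 16 + 21 + 21 + 21 + 17 + 21 + 19 + 24 + 13 + 22 + 9 + 22 + 18) / 15 = 281 / 15 = 18.7333
LCL = c̄ − 3√c̄ = 18.7333 − 3 × 4.3282 = 5.7487

5.75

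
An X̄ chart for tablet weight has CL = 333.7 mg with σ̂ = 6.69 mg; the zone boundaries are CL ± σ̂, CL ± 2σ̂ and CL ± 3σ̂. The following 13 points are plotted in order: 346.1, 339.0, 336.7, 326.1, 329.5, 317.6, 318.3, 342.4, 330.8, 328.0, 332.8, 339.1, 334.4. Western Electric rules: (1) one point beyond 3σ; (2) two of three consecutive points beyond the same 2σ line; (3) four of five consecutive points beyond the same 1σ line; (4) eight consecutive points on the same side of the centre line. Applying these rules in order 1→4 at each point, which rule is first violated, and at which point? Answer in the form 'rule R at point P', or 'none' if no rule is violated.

rule 2 at point 7

Zone of each point (C = within 1σ̂, B = 1σ̂–2σ̂, A = 2σ̂–3σ̂, * = beyond 3σ̂; sign = side of CL): 1:+B, 2:+C, 3:+C, 4:-B, 5:-C, 6:-A, 7:-A, 8:+B, 9:-C, 10:-C, 11:-C, 12:+C, 13:+C
Rule 2 (two of three consecutive points beyond the same 2σ limit) is satisfied at point 7.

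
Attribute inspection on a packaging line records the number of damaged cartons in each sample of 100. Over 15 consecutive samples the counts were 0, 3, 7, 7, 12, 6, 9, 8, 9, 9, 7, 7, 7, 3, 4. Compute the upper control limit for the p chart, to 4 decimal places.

0.1395

p̄ = Σdᵢ / (k·n) = 98 / (15 × 100) = 0.06533
UCL = p̄ + 3·√(p̄(1−p̄)/n) = 0.06533 + 3 × √(0.06533×0.93467/100) = 0.06533 + 3 × 0.02471 = 0.13947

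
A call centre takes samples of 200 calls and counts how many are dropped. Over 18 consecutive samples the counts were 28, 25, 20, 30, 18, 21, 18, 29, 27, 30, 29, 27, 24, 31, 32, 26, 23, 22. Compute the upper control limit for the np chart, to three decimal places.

39.719

p̄ = Σdᵢ / (k·n) = 460 / (18 × 200) = 0.12778
UCL = np̄ + 3·√(np̄(1−p̄)) = 25.5556 + 3 × √(25.5556×0.87222) = 25.5556 + 3 × 4.7212 = 39.7193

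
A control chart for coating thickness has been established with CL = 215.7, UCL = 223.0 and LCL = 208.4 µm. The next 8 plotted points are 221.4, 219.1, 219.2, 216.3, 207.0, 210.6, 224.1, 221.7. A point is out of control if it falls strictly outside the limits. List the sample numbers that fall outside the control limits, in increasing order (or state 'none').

Compare each point to [208.4, 223.0]: sample 5 = 207.0 < LCL; sample 7 = 224.1 > UCL.

5, 7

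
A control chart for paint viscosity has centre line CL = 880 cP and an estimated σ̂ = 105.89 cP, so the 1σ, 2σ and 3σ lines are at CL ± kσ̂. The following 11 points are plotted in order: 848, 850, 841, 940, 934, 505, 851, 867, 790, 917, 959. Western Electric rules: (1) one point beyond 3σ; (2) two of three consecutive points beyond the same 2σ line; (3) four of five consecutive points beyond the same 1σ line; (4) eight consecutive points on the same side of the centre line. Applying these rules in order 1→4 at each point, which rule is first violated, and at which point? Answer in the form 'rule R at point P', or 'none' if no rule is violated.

Zone of each point (C = within 1σ̂, B = 1σ̂–2σ̂, A = 2σ̂–3σ̂, * = beyond 3σ̂; sign = side of CL): 1:-C, 2:-C, 3:-C, 4:+C, 5:+C, 6:-*, 7:-C, 8:-C, 9:-C, 10:+C, 11:+C
Rule 1 (one point beyond the 3σ limits) is satisfied at point 6.

rule 1 at point 6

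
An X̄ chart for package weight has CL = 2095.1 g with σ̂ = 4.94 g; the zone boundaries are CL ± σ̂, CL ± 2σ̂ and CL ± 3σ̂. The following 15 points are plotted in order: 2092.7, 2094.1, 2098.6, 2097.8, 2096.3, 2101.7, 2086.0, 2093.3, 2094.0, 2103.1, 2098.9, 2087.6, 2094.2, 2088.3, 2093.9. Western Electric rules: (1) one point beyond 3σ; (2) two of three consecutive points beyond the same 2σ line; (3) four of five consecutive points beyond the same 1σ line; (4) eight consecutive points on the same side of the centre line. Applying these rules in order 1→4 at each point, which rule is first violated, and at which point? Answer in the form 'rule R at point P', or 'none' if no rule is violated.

none

Zone of each point (C = within 1σ̂, B = 1σ̂–2σ̂, A = 2σ̂–3σ̂, * = beyond 3σ̂; sign = side of CL): 1:-C, 2:-C, 3:+C, 4:+C, 5:+C, 6:+B, 7:-B, 8:-C, 9:-C, 10:+B, 11:+C, 12:-B, 13:-C, 14:-B, 15:-C
No rule fires across all 15 points.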